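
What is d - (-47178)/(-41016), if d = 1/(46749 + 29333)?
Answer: -299112965/260048276 ≈ -1.1502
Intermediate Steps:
d = 1/76082 ≈ 1.3144e-5
d - (-47178)/(-41016) = 1/76082 - (-47178)/(-41016) = 1/76082 - (-47178)*(-1)/41016 = 1/76082 - 1*7863/6836 = 1/76082 - 7863/6836 = -299112965/260048276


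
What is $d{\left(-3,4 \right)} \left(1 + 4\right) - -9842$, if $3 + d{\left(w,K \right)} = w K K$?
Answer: $9587$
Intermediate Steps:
$d{\left(w,K \right)} = -3 + w K^{2}$ ($d{\left(w,K \right)} = -3 + w K K = -3 + K w K = -3 + w K^{2}$)
$d{\left(-3,4 \right)} \left(1 + 4\right) - -9842 = \left(-3 - 3 \cdot 4^{2}\right) \left(1 + 4\right) - -9842 = \left(-3 - 48\right) 5 + 9842 = \left(-51\right) 5 + 9842 = -255 + 9842 = 9587$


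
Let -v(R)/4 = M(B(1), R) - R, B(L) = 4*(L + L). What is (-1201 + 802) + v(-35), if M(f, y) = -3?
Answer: -527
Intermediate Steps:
B(L) = 8*L (B(L) = 4*(2*L) = 8*L)
v(R) = 12 + 4*R (v(R) = -4*(-3 - R) = 12 + 4*R)
(-1201 + 802) + v(-35) = (-1201 + 802) + (12 + 4*(-35)) = -399 + (12 - 140) = -399 - 128 = -527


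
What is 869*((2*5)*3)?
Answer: 26070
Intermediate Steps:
869*((2*5)*3) = 869*(10*3) = 869*30 = 26070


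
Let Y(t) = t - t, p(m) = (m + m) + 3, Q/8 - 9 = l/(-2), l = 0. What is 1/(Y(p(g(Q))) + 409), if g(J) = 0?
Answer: 1/409 ≈ 0.0024450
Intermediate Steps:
Q = 72 (Q = 72 + 8*(0/(-2)) = 72 + 8*(0*(-1/2)) = 72 + 8*0 = 72 + 0 = 72)
p(m) = 3 + 2*m (p(m) = 2*m + 3 = 3 + 2*m)
Y(t) = 0
1/(Y(p(g(Q))) + 409) = 1/(0 + 409) = 1/409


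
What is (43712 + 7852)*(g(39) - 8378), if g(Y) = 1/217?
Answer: -93744641100/217 ≈ -4.3200e+8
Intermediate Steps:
g(Y) = 1/217
(43712 + 7852)*(g(39) - 8378) = (43712 + 7852)*(1/217 - 8378) = 51564*(-1818025/217) = -93744641100/217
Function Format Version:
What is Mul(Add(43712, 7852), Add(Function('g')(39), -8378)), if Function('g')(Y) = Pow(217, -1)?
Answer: Rational(-93744641100, 217) ≈ -4.3200e+8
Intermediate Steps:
Function('g')(Y) = Rational(1, 217)
Mul(Add(43712, 7852), Add(Function('g')(39), -8378)) = Mul(Add(43712, 7852), Add(Rational(1, 217), -8378)) = Mul(51564, Rational(-1818025, 217)) = Rational(-93744641100, 217)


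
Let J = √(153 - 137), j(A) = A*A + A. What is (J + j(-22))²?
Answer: 217156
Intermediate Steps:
j(A) = A + A² (j(A) = A² + A = A + A²)
J = 4 (J = √16 = 4)
(J + j(-22))² = (4 - 22*(1 - 22))² = (4 - 22*(-21))² = (4 + 462)² = 466² = 217156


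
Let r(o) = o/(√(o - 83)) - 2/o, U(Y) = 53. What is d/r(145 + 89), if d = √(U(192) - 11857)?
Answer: 35334*I*√2951/749554733 + 6406452*I*√445601/749554733 ≈ 5.708*I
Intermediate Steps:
r(o) = -2/o + o/√(-83 + o) (r(o) = o/(√(-83 + o)) - 2/o = o/√(-83 + o) - 2/o = -2/o + o/√(-83 + o))
d = 2*I*√2951 (d = √(53 - 11857) = √(-11804) = 2*I*√2951 ≈ 108.65*I)
d/r(145 + 89) = (2*I*√2951)/(-2/(145 + 89) + (145 + 89)/√(-83 + (145 + 89))) = (2*I*√2951)/(-2/234 + 234/√(-83 + 234)) = (2*I*√2951)/(-2*1/234 + 234/√151) = (2*I*√2951)/(-1/117 + 234*(√151/151)) = (2*I*√2951)/(-1/117 + 234*√151/151) = 2*I*√2951/(-1/117 + 234*√151/151)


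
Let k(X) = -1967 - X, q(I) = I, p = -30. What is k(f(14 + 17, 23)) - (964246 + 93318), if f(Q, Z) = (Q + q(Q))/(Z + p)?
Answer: -7416655/7 ≈ -1.0595e+6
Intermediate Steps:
f(Q, Z) = 2*Q/(-30 + Z) (f(Q, Z) = (Q + Q)/(Z - 30) = (2*Q)/(-30 + Z) = 2*Q/(-30 + Z))
k(f(14 + 17, 23)) - (964246 + 93318) = (-1967 - 2*(14 + 17)/(-30 + 23)) - (964246 + 93318) = (-1967 - 2*31/(-7)) - 1*1057564 = (-1967 - 2*31*(-1)/7) - 1057564 = (-1967 - 1*(-62/7)) - 1057564 = (-1967 + 62/7) - 1057564 = -13707/7 - 1057564 = -7416655/7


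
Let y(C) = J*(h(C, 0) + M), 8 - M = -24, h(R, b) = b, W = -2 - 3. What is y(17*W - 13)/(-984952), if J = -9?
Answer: 36/123119 ≈ 0.00029240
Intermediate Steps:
W = -5
M = 32 (M = 8 - 1*(-24) = 8 + 24 = 32)
y(C) = -288 (y(C) = -9*(0 + 32) = -9*32 = -288)
y(17*W - 13)/(-984952) = -288/(-984952) = -288*(-1/984952) = 36/123119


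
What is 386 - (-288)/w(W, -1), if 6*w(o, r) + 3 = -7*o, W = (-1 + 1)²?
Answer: -190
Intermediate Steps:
W = 0 (W = 0² = 0)
w(o, r) = -½ - 7*o/6 (w(o, r) = -½ + (-7*o)/6 = -½ - 7*o/6)
386 - (-288)/w(W, -1) = 386 - (-288)/(-½ - 7/6*0) = 386 - (-288)/(-½ + 0) = 386 - (-288)/(-½) = 386 - (-288)*(-2) = 386 - 1*576 = 386 - 576 = -190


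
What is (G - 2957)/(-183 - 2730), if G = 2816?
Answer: 47/971 ≈ 0.048404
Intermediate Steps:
(G - 2957)/(-183 - 2730) = (2816 - 2957)/(-183 - 2730) = -141/(-2913) = -141*(-1/2913) = 47/971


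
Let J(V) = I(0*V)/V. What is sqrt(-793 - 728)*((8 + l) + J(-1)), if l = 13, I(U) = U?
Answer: 819*I ≈ 819.0*I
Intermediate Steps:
J(V) = 0 (J(V) = (0*V)/V = 0/V = 0)
sqrt(-793 - 728)*((8 + l) + J(-1)) = sqrt(-793 - 728)*((8 + 13) + 0) = sqrt(-1521)*(21 + 0) = (39*I)*21 = 819*I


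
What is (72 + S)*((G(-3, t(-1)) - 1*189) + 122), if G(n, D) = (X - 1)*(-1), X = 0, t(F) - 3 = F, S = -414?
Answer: 22572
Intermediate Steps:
t(F) = 3 + F
G(n, D) = 1 (G(n, D) = (0 - 1)*(-1) = -1*(-1) = 1)
(72 + S)*((G(-3, t(-1)) - 1*189) + 122) = (72 - 414)*((1 - 1*189) + 122) = -342*((1 - 189) + 122) = -342*(-188 + 122) = -342*(-66) = 22572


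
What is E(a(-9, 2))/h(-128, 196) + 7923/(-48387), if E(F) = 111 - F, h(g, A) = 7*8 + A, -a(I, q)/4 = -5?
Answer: 114601/580644 ≈ 0.19737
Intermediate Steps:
a(I, q) = 20 (a(I, q) = -4*(-5) = 20)
h(g, A) = 56 + A
E(a(-9, 2))/h(-128, 196) + 7923/(-48387) = (111 - 1*20)/(56 + 196) + 7923/(-48387) = (111 - 20)/252 + 7923*(-1/48387) = 91*(1/252) - 2641/16129 = 13/36 - 2641/16129 = 114601/580644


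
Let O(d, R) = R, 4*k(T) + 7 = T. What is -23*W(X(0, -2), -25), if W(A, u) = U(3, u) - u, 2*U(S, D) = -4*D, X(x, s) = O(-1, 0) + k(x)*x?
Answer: -1725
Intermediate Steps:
k(T) = -7/4 + T/4
X(x, s) = x*(-7/4 + x/4) (X(x, s) = 0 + (-7/4 + x/4)*x = 0 + x*(-7/4 + x/4) = x*(-7/4 + x/4))
U(S, D) = -2*D (U(S, D) = (-4*D)/2 = -2*D)
W(A, u) = -3*u (W(A, u) = -2*u - u = -3*u)
-23*W(X(0, -2), -25) = -(-69)*(-25) = -23*75 = -1725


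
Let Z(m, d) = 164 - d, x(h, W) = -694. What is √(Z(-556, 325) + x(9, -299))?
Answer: 3*I*√95 ≈ 29.24*I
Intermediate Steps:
√(Z(-556, 325) + x(9, -299)) = √((164 - 1*325) - 694) = √((164 - 325) - 694) = √(-161 - 694) = √(-855) = 3*I*√95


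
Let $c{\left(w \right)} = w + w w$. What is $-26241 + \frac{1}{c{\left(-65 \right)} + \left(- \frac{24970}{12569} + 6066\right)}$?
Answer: $- \frac{3372116066815}{128505624} \approx -26241.0$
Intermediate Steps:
$c{\left(w \right)} = w + w^{2}$
$-26241 + \frac{1}{c{\left(-65 \right)} + \left(- \frac{24970}{12569} + 6066\right)} = -26241 + \frac{1}{- 65 \left(1 - 65\right) + \left(- \frac{24970}{12569} + 6066\right)} = -26241 + \frac{1}{\left(-65\right) \left(-64\right) + \left(\left(-24970\right) \frac{1}{12569} + 6066\right)} = -26241 + \frac{1}{4160 + \left(- \frac{24970}{12569} + 6066\right)} = -26241 + \frac{1}{4160 + \frac{76218584}{12569}} = -26241 + \frac{1}{\frac{128505624}{12569}} = -26241 + \frac{12569}{128505624} = - \frac{3372116066815}{128505624}$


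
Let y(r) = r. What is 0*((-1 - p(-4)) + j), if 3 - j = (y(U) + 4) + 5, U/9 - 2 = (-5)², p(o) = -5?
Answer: 0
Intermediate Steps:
U = 243 (U = 18 + 9*(-5)² = 18 + 9*25 = 18 + 225 = 243)
j = -249 (j = 3 - ((243 + 4) + 5) = 3 - (247 + 5) = 3 - 1*252 = 3 - 252 = -249)
0*((-1 - p(-4)) + j) = 0*((-1 - 1*(-5)) - 249) = 0*((-1 + 5) - 249) = 0*(4 - 249) = 0*(-245) = 0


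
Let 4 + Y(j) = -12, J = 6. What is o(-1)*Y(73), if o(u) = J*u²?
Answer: -96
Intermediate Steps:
Y(j) = -16 (Y(j) = -4 - 12 = -16)
o(u) = 6*u²
o(-1)*Y(73) = (6*(-1)²)*(-16) = (6*1)*(-16) = 6*(-16) = -96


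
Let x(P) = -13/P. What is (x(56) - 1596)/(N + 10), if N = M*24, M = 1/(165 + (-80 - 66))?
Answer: -1698391/11984 ≈ -141.72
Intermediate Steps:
M = 1/19 (M = 1/(165 - 146) = 1/19 ≈ 0.052632)
N = 24/19 (N = (1/19)*24 = 24/19 ≈ 1.2632)
(x(56) - 1596)/(N + 10) = (-13/56 - 1596)/(24/19 + 10) = (-13*1/56 - 1596)/(214/19) = (-13/56 - 1596)*(19/214) = -89389/56*19/214 = -1698391/11984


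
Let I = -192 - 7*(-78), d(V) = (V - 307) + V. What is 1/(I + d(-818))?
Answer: -1/1589 ≈ -0.00062933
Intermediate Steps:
d(V) = -307 + 2*V (d(V) = (-307 + V) + V = -307 + 2*V)
I = 354 (I = -192 + 546 = 354)
1/(I + d(-818)) = 1/(354 + (-307 + 2*(-818))) = 1/(354 + (-307 - 1636)) = 1/(354 - 1943) = 1/(-1589) = -1/1589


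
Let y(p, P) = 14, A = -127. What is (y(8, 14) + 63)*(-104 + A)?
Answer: -17787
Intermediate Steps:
(y(8, 14) + 63)*(-104 + A) = (14 + 63)*(-104 - 127) = 77*(-231) = -17787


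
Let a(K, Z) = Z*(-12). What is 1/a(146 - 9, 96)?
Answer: -1/1152 ≈ -0.00086806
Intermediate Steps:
a(K, Z) = -12*Z
1/a(146 - 9, 96) = 1/(-12*96) = 1/(-1152) = -1/1152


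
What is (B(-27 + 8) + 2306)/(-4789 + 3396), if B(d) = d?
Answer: -2287/1393 ≈ -1.6418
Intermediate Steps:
(B(-27 + 8) + 2306)/(-4789 + 3396) = ((-27 + 8) + 2306)/(-4789 + 3396) = (-19 + 2306)/(-1393) = 2287*(-1/1393) = -2287/1393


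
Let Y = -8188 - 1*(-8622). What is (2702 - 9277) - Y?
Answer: -7009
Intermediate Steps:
Y = 434 (Y = -8188 + 8622 = 434)
(2702 - 9277) - Y = (2702 - 9277) - 1*434 = -6575 - 434 = -7009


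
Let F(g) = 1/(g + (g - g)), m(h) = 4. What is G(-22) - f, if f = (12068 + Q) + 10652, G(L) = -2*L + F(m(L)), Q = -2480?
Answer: -80783/4 ≈ -20196.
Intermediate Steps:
F(g) = 1/g (F(g) = 1/(g + 0) = 1/g)
G(L) = 1/4 - 2*L (G(L) = -2*L + 1/4 = 1/4 - 2*L)
f = 20240 (f = (12068 - 2480) + 10652 = 9588 + 10652 = 20240)
G(-22) - f = (1/4 - 2*(-22)) - 1*20240 = (1/4 + 44) - 20240 = 177/4 - 20240 = -80783/4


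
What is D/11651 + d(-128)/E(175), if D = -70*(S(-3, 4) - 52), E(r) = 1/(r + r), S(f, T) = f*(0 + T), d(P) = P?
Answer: -521960320/11651 ≈ -44800.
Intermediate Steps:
S(f, T) = T*f (S(f, T) = f*T = T*f)
E(r) = 1/(2*r)
D = 4480 (D = -70*(4*(-3) - 52) = -70*(-12 - 52) = -70*(-64) = 4480)
D/11651 + d(-128)/E(175) = 4480/11651 - 128/((½)/175) = 4480*(1/11651) - 128/((½)*(1/175)) = 4480/11651 - 128/1/350 = 4480/11651 - 128*350 = 4480/11651 - 44800 = -521960320/11651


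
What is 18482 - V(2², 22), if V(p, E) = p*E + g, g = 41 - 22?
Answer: 18375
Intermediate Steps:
g = 19
V(p, E) = 19 + E*p (V(p, E) = p*E + 19 = E*p + 19 = 19 + E*p)
18482 - V(2², 22) = 18482 - (19 + 22*2²) = 18482 - (19 + 22*4) = 18482 - (19 + 88) = 18482 - 1*107 = 18482 - 107 = 18375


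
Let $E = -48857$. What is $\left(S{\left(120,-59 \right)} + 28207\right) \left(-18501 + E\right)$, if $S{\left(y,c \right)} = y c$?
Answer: $-1423072466$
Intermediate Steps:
$S{\left(y,c \right)} = c y$
$\left(S{\left(120,-59 \right)} + 28207\right) \left(-18501 + E\right) = \left(\left(-59\right) 120 + 28207\right) \left(-18501 - 48857\right) = \left(-7080 + 28207\right) \left(-67358\right) = 21127 \left(-67358\right) = -1423072466$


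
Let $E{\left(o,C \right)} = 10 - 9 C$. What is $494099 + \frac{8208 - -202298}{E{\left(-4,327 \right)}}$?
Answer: $\frac{1448981861}{2933} \approx 4.9403 \cdot 10^{5}$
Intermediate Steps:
$494099 + \frac{8208 - -202298}{E{\left(-4,327 \right)}} = 494099 + \frac{8208 - -202298}{10 - 2943} = 494099 + \frac{8208 + 202298}{10 - 2943} = 494099 + \frac{210506}{-2933} = 494099 + 210506 \left(- \frac{1}{2933}\right) = 494099 - \frac{210506}{2933} = \frac{1448981861}{2933}$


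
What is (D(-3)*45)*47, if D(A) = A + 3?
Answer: 0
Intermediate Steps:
D(A) = 3 + A
(D(-3)*45)*47 = ((3 - 3)*45)*47 = (0*45)*47 = 0*47 = 0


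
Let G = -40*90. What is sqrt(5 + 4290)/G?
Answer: -sqrt(4295)/3600 ≈ -0.018205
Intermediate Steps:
G = -3600
sqrt(5 + 4290)/G = sqrt(5 + 4290)/(-3600) = sqrt(4295)*(-1/3600) = -sqrt(4295)/3600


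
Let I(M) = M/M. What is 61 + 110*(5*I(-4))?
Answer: 611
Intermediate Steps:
I(M) = 1
61 + 110*(5*I(-4)) = 61 + 110*(5*1) = 61 + 110*5 = 61 + 550 = 611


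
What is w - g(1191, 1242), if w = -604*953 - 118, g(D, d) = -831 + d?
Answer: -576141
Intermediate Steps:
w = -575730 (w = -575612 - 118 = -575730)
w - g(1191, 1242) = -575730 - (-831 + 1242) = -575730 - 1*411 = -575730 - 411 = -576141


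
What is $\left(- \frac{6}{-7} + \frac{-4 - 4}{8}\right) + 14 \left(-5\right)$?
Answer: $- \frac{491}{7} \approx -70.143$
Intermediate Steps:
$\left(- \frac{6}{-7} + \frac{-4 - 4}{8}\right) + 14 \left(-5\right) = \left(\left(-6\right) \left(- \frac{1}{7}\right) + \left(-4 - 4\right) \frac{1}{8}\right) - 70 = \left(\frac{6}{7} - 1\right) - 70 = - \frac{1}{7} - 70 = - \frac{491}{7}$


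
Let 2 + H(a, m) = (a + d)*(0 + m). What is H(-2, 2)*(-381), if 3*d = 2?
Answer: 1778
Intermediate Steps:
d = 2/3 (d = (1/3)*2 = 2/3 ≈ 0.66667)
H(a, m) = -2 + m*(2/3 + a) (H(a, m) = -2 + (a + 2/3)*(0 + m) = -2 + (2/3 + a)*m = -2 + m*(2/3 + a))
H(-2, 2)*(-381) = (-2 + (2/3)*2 - 2*2)*(-381) = (-2 + 4/3 - 4)*(-381) = -14/3*(-381) = 1778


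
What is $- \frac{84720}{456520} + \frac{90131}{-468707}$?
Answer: $- \frac{2021386529}{5349352991} \approx -0.37787$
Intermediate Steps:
$- \frac{84720}{456520} + \frac{90131}{-468707} = \left(-84720\right) \frac{1}{456520} + 90131 \left(- \frac{1}{468707}\right) = - \frac{2118}{11413} - \frac{90131}{468707} = - \frac{2021386529}{5349352991}$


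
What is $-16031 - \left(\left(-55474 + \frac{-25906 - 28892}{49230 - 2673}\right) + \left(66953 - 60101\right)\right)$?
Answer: $\frac{505797995}{15519} \approx 32592.0$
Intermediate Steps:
$-16031 - \left(\left(-55474 + \frac{-25906 - 28892}{49230 - 2673}\right) + \left(66953 - 60101\right)\right) = -16031 - \left(\left(-55474 - \frac{54798}{46557}\right) + 6852\right) = -16031 - \left(\left(-55474 - \frac{18266}{15519}\right) + 6852\right) = -16031 - \left(- \frac{860919272}{15519} + 6852\right) = -16031 - - \frac{754583084}{15519} = -16031 + \frac{754583084}{15519} = \frac{505797995}{15519}$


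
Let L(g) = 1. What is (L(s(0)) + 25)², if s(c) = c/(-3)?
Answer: 676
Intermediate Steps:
s(c) = -c/3 (s(c) = c*(-⅓) = -c/3)
(L(s(0)) + 25)² = (1 + 25)² = 26² = 676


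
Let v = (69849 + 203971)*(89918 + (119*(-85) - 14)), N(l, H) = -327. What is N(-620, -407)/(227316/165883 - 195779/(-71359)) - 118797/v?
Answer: -84568106533658465783517/1063933322451046017980 ≈ -79.486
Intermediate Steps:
v = 21847823980 (v = 273820*(89918 + (-10115 - 14)) = 273820*(89918 - 10129) = 273820*79789 = 21847823980)
N(-620, -407)/(227316/165883 - 195779/(-71359)) - 118797/v = -327/(227316/165883 - 195779/(-71359)) - 118797/21847823980 = -327/(227316*(1/165883) - 195779*(-1/71359)) - 118797*1/21847823980 = -327/(227316/165883 + 195779/71359) - 118797/21847823980 = -327/48697450301/11837244997 - 118797/21847823980 = -327*11837244997/48697450301 - 118797/21847823980 = -3870779114019/48697450301 - 118797/21847823980 = -84568106533658465783517/1063933322451046017980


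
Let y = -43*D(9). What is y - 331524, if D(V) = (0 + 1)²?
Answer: -331567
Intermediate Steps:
D(V) = 1 (D(V) = 1² = 1)
y = -43 (y = -43*1 = -43)
y - 331524 = -43 - 331524 = -331567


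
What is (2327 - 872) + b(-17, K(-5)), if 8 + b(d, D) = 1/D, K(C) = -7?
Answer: 10128/7 ≈ 1446.9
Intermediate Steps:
b(d, D) = -8 + 1/D
(2327 - 872) + b(-17, K(-5)) = (2327 - 872) + (-8 + 1/(-7)) = 1455 + (-8 - 1/7) = 1455 - 57/7 = 10128/7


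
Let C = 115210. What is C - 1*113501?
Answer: 1709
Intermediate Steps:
C - 1*113501 = 115210 - 1*113501 = 115210 - 113501 = 1709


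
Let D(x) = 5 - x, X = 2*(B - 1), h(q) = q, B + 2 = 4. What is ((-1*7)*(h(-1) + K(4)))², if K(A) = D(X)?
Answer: 196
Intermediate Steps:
B = 2 (B = -2 + 4 = 2)
X = 2 (X = 2*(2 - 1) = 2*1 = 2)
K(A) = 3 (K(A) = 5 - 1*2 = 5 - 2 = 3)
((-1*7)*(h(-1) + K(4)))² = ((-1*7)*(-1 + 3))² = (-7*2)² = (-14)² = 196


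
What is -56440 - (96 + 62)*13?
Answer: -58494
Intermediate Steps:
-56440 - (96 + 62)*13 = -56440 - 158*13 = -56440 - 1*2054 = -56440 - 2054 = -58494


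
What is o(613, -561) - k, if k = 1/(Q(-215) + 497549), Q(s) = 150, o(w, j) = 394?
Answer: 196093405/497699 ≈ 394.00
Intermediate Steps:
k = 1/497699 (k = 1/(150 + 497549) = 1/497699 ≈ 2.0092e-6)
o(613, -561) - k = 394 - 1*1/497699 = 394 - 1/497699 = 196093405/497699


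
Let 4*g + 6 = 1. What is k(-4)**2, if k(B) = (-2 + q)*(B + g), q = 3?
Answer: 441/16 ≈ 27.563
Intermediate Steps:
g = -5/4 (g = -3/2 + (1/4)*1 = -3/2 + 1/4 = -5/4 ≈ -1.2500)
k(B) = -5/4 + B (k(B) = (-2 + 3)*(B - 5/4) = 1*(-5/4 + B) = -5/4 + B)
k(-4)**2 = (-5/4 - 4)**2 = (-21/4)**2 = 441/16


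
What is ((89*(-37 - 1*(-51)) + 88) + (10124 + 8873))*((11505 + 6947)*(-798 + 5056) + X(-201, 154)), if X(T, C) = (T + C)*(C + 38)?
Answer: 1597195064952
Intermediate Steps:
X(T, C) = (38 + C)*(C + T) (X(T, C) = (C + T)*(38 + C) = (38 + C)*(C + T))
((89*(-37 - 1*(-51)) + 88) + (10124 + 8873))*((11505 + 6947)*(-798 + 5056) + X(-201, 154)) = ((89*(-37 - 1*(-51)) + 88) + (10124 + 8873))*((11505 + 6947)*(-798 + 5056) + (154² + 38*154 + 38*(-201) + 154*(-201))) = ((89*(-37 + 51) + 88) + 18997)*(18452*4258 + (23716 + 5852 - 7638 - 30954)) = ((89*14 + 88) + 18997)*(78568616 - 9024) = ((1246 + 88) + 18997)*78559592 = (1334 + 18997)*78559592 = 20331*78559592 = 1597195064952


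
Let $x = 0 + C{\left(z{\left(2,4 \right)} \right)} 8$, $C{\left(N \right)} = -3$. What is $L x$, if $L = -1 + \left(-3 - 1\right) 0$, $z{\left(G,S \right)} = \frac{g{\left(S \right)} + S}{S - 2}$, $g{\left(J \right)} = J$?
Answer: $24$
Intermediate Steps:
$z{\left(G,S \right)} = \frac{2 S}{-2 + S}$ ($z{\left(G,S \right)} = \frac{S + S}{S - 2} = \frac{2 S}{-2 + S}$)
$L = -1$ ($L = -1 + \left(-3 - 1\right) 0 = -1 - 0 = -1 + 0 = -1$)
$x = -24$ ($x = 0 - 24 = -24$)
$L x = \left(-1\right) \left(-24\right) = 24$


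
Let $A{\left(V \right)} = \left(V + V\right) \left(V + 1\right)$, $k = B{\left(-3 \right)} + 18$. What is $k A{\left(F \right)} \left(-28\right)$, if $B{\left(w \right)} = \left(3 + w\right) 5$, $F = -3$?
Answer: $-6048$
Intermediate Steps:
$B{\left(w \right)} = 15 + 5 w$
$k = 18$ ($k = \left(15 + 5 \left(-3\right)\right) + 18 = \left(15 - 15\right) + 18 = 0 + 18 = 18$)
$A{\left(V \right)} = 2 V \left(1 + V\right)$
$k A{\left(F \right)} \left(-28\right) = 18 \cdot 2 \left(-3\right) \left(1 - 3\right) \left(-28\right) = 18 \cdot 2 \left(-3\right) \left(-2\right) \left(-28\right) = 18 \cdot 12 \left(-28\right) = 216 \left(-28\right) = -6048$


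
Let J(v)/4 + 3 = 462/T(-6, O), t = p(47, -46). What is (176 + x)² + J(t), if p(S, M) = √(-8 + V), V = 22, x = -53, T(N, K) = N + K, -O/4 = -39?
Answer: 378233/25 ≈ 15129.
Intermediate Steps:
O = 156 (O = -4*(-39) = 156)
T(N, K) = K + N
p(S, M) = √14 (p(S, M) = √(-8 + 22) = √14)
t = √14 ≈ 3.7417
J(v) = 8/25 (J(v) = -12 + 4*(462/(156 - 6)) = -12 + 4*(462/150) = -12 + 4*(462*(1/150)) = -12 + 4*(77/25) = -12 + 308/25 = 8/25)
(176 + x)² + J(t) = (176 - 53)² + 8/25 = 123² + 8/25 = 15129 + 8/25 = 378233/25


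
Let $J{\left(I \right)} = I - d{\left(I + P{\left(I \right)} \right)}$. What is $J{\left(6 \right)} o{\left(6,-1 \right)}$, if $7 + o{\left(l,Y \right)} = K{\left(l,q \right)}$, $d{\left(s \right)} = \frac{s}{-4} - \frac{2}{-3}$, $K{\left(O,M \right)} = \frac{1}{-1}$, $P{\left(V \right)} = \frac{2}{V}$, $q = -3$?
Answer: $- \frac{166}{3} \approx -55.333$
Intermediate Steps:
$K{\left(O,M \right)} = -1$
$d{\left(s \right)} = \frac{2}{3} - \frac{s}{4}$ ($d{\left(s \right)} = s \left(- \frac{1}{4}\right) - - \frac{2}{3} = - \frac{s}{4} + \frac{2}{3} = \frac{2}{3} - \frac{s}{4}$)
$o{\left(l,Y \right)} = -8$ ($o{\left(l,Y \right)} = -7 - 1 = -8$)
$J{\left(I \right)} = - \frac{2}{3} + \frac{1}{2 I} + \frac{5 I}{4}$ ($J{\left(I \right)} = I - \left(\frac{2}{3} - \frac{I + \frac{2}{I}}{4}\right) = I - \left(\frac{2}{3} - \left(\frac{1}{2 I} + \frac{I}{4}\right)\right) = I - \left(\frac{2}{3} - \frac{1}{2 I} - \frac{I}{4}\right) = I + \left(- \frac{2}{3} + \frac{1}{2 I} + \frac{I}{4}\right) = - \frac{2}{3} + \frac{1}{2 I} + \frac{5 I}{4}$)
$J{\left(6 \right)} o{\left(6,-1 \right)} = \frac{6 - 48 + 15 \cdot 6^{2}}{12 \cdot 6} \left(-8\right) = \frac{1}{12} \cdot \frac{1}{6} \left(6 - 48 + 15 \cdot 36\right) \left(-8\right) = \frac{1}{12} \cdot \frac{1}{6} \left(6 - 48 + 540\right) \left(-8\right) = \frac{1}{12} \cdot \frac{1}{6} \cdot 498 \left(-8\right) = \frac{83}{12} \left(-8\right) = - \frac{166}{3}$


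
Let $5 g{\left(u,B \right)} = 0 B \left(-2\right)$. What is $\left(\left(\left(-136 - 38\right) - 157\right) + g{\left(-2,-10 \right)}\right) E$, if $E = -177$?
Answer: $58587$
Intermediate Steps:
$g{\left(u,B \right)} = 0$ ($g{\left(u,B \right)} = \frac{0 B \left(-2\right)}{5} = \frac{0 \left(-2\right)}{5} = \frac{1}{5} \cdot 0 = 0$)
$\left(\left(\left(-136 - 38\right) - 157\right) + g{\left(-2,-10 \right)}\right) E = \left(\left(\left(-136 - 38\right) - 157\right) + 0\right) \left(-177\right) = \left(\left(-174 - 157\right) + 0\right) \left(-177\right) = \left(-331 + 0\right) \left(-177\right) = \left(-331\right) \left(-177\right) = 58587$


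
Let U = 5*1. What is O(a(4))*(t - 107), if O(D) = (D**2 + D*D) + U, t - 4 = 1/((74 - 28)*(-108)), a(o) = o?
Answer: -18933085/4968 ≈ -3811.0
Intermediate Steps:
U = 5
t = 19871/4968 (t = 4 + 1/((74 - 28)*(-108)) = 4 - 1/108/46 = 4 + (1/46)*(-1/108) = 4 - 1/4968 = 19871/4968 ≈ 3.9998)
O(D) = 5 + 2*D**2 (O(D) = (D**2 + D*D) + 5 = (D**2 + D**2) + 5 = 2*D**2 + 5 = 5 + 2*D**2)
O(a(4))*(t - 107) = (5 + 2*4**2)*(19871/4968 - 107) = (5 + 2*16)*(-511705/4968) = (5 + 32)*(-511705/4968) = 37*(-511705/4968) = -18933085/4968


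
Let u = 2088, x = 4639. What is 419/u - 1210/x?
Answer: -582739/9686232 ≈ -0.060162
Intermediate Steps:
419/u - 1210/x = 419/2088 - 1210/4639 = -582739/9686232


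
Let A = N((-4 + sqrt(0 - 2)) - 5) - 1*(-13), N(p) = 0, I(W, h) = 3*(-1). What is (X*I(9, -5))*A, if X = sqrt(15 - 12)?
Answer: -39*sqrt(3) ≈ -67.550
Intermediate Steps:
I(W, h) = -3
A = 13 (A = 0 - 1*(-13) = 0 + 13 = 13)
X = sqrt(3) ≈ 1.7320
(X*I(9, -5))*A = (sqrt(3)*(-3))*13 = -3*sqrt(3)*13 = -39*sqrt(3)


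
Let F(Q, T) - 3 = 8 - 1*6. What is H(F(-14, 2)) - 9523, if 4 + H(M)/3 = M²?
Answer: -9460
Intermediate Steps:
F(Q, T) = 5 (F(Q, T) = 3 + (8 - 1*6) = 3 + (8 - 6) = 3 + 2 = 5)
H(M) = -12 + 3*M²
H(F(-14, 2)) - 9523 = (-12 + 3*5²) - 9523 = (-12 + 3*25) - 9523 = (-12 + 75) - 9523 = 63 - 9523 = -9460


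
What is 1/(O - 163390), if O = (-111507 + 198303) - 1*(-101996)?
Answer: 1/25402 ≈ 3.9367e-5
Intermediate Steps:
O = 188792 (O = 86796 + 101996 = 188792)
1/(O - 163390) = 1/(188792 - 163390) = 1/25402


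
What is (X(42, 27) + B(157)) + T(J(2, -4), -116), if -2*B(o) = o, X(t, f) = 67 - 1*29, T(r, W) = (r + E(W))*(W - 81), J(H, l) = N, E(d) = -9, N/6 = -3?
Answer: 10557/2 ≈ 5278.5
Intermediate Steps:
N = -18 (N = 6*(-3) = -18)
J(H, l) = -18
T(r, W) = (-81 + W)*(-9 + r) (T(r, W) = (r - 9)*(W - 81) = (-9 + r)*(-81 + W) = (-81 + W)*(-9 + r))
X(t, f) = 38 (X(t, f) = 67 - 29 = 38)
B(o) = -o/2
(X(42, 27) + B(157)) + T(J(2, -4), -116) = (38 - ½*157) + (729 - 81*(-18) - 9*(-116) - 116*(-18)) = (38 - 157/2) + (729 + 1458 + 1044 + 2088) = -81/2 + 5319 = 10557/2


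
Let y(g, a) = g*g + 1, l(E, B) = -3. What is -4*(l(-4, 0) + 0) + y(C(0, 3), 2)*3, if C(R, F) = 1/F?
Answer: 46/3 ≈ 15.333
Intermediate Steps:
y(g, a) = 1 + g**2 (y(g, a) = g**2 + 1 = 1 + g**2)
-4*(l(-4, 0) + 0) + y(C(0, 3), 2)*3 = -4*(-3 + 0) + (1 + (1/3)**2)*3 = -4*(-3) + (1 + (1/3)**2)*3 = 12 + (1 + 1/9)*3 = 12 + (10/9)*3 = 12 + 10/3 = 46/3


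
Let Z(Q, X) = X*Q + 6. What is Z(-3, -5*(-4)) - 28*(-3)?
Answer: 30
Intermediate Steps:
Z(Q, X) = 6 + Q*X (Z(Q, X) = Q*X + 6 = 6 + Q*X)
Z(-3, -5*(-4)) - 28*(-3) = (6 - (-15)*(-4)) - 28*(-3) = (6 - 3*20) + 84 = (6 - 60) + 84 = -54 + 84 = 30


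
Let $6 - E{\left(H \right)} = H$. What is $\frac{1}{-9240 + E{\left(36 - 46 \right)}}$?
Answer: $- \frac{1}{9224} \approx -0.00010841$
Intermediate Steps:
$E{\left(H \right)} = 6 - H$
$\frac{1}{-9240 + E{\left(36 - 46 \right)}} = \frac{1}{-9240 + \left(6 - \left(36 - 46\right)\right)} = \frac{1}{-9240 + \left(6 - -10\right)} = \frac{1}{-9240 + \left(6 + 10\right)} = \frac{1}{-9240 + 16} = \frac{1}{-9224} = - \frac{1}{9224}$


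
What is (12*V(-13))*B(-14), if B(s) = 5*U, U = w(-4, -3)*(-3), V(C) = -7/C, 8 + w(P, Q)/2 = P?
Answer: 30240/13 ≈ 2326.2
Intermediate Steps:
w(P, Q) = -16 + 2*P
U = 72 (U = (-16 + 2*(-4))*(-3) = (-16 - 8)*(-3) = -24*(-3) = 72)
B(s) = 360 (B(s) = 5*72 = 360)
(12*V(-13))*B(-14) = (12*(-7/(-13)))*360 = (12*(-7*(-1/13)))*360 = (12*(7/13))*360 = (84/13)*360 = 30240/13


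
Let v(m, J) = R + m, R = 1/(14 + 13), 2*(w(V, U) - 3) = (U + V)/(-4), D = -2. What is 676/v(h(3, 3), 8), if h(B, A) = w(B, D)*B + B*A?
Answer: 146016/3815 ≈ 38.274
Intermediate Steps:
w(V, U) = 3 - U/8 - V/8 (w(V, U) = 3 + ((U + V)/(-4))/2 = 3 + ((U + V)*(-¼))/2 = 3 + (-U/4 - V/4)/2 = 3 + (-U/8 - V/8) = 3 - U/8 - V/8)
R = 1/27 ≈ 0.037037
h(B, A) = A*B + B*(13/4 - B/8) (h(B, A) = (3 - ⅛*(-2) - B/8)*B + B*A = (3 + ¼ - B/8)*B + A*B = (13/4 - B/8)*B + A*B = B*(13/4 - B/8) + A*B = A*B + B*(13/4 - B/8))
v(m, J) = 1/27 + m
676/v(h(3, 3), 8) = 676/(1/27 + (⅛)*3*(26 - 1*3 + 8*3)) = 676/(1/27 + (⅛)*3*(26 - 3 + 24)) = 676/(1/27 + (⅛)*3*47) = 676/(1/27 + 141/8) = 676/(3815/216) = 676*(216/3815) = 146016/3815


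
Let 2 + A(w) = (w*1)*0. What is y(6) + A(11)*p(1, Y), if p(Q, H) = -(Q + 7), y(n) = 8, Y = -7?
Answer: 24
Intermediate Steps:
A(w) = -2 (A(w) = -2 + (w*1)*0 = -2 + w*0 = -2 + 0 = -2)
p(Q, H) = -7 - Q (p(Q, H) = -(7 + Q) = -7 - Q)
y(6) + A(11)*p(1, Y) = 8 - 2*(-7 - 1*1) = 8 - 2*(-7 - 1) = 8 - 2*(-8) = 8 + 16 = 24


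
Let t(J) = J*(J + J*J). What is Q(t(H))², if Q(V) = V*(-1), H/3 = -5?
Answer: 9922500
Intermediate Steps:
H = -15 (H = 3*(-5) = -15)
t(J) = J*(J + J²)
Q(V) = -V
Q(t(H))² = (-(-15)²*(1 - 15))² = (-225*(-14))² = (-1*(-3150))² = 3150² = 9922500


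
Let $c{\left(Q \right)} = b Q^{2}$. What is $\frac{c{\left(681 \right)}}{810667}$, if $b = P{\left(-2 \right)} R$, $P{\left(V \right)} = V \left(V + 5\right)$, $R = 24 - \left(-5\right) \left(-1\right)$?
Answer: $- \frac{52868754}{810667} \approx -65.216$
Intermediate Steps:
$R = 19$ ($R = 24 - 5 = 19$)
$P{\left(V \right)} = V \left(5 + V\right)$
$b = -114$ ($b = - 2 \left(5 - 2\right) 19 = \left(-2\right) 3 \cdot 19 = \left(-6\right) 19 = -114$)
$c{\left(Q \right)} = - 114 Q^{2}$
$\frac{c{\left(681 \right)}}{810667} = \frac{\left(-114\right) 681^{2}}{810667} = \left(-114\right) 463761 \cdot \frac{1}{810667} = \left(-52868754\right) \frac{1}{810667} = - \frac{52868754}{810667}$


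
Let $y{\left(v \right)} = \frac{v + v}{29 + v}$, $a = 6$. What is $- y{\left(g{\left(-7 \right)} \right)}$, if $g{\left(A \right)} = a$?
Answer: $- \frac{12}{35} \approx -0.34286$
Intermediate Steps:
$g{\left(A \right)} = 6$
$y{\left(v \right)} = \frac{2 v}{29 + v}$
$- y{\left(g{\left(-7 \right)} \right)} = - \frac{2 \cdot 6}{29 + 6} = - \frac{2 \cdot 6}{35} = \left(-1\right) \frac{12}{35} = - \frac{12}{35}$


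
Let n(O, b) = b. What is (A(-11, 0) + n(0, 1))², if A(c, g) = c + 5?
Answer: 25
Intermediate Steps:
A(c, g) = 5 + c
(A(-11, 0) + n(0, 1))² = ((5 - 11) + 1)² = (-6 + 1)² = (-5)² = 25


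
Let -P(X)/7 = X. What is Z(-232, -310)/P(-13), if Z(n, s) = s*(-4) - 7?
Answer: 1233/91 ≈ 13.549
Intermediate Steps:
P(X) = -7*X
Z(n, s) = -7 - 4*s (Z(n, s) = -4*s - 7 = -7 - 4*s)
Z(-232, -310)/P(-13) = (-7 - 4*(-310))/((-7*(-13))) = (-7 + 1240)/91 = 1233*(1/91) = 1233/91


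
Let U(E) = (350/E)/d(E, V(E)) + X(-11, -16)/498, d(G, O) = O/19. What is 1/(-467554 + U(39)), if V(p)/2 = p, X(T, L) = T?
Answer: -252486/118050292871 ≈ -2.1388e-6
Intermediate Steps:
V(p) = 2*p
d(G, O) = O/19 (d(G, O) = O*(1/19) = O/19)
U(E) = -11/498 + 3325/E**2 (U(E) = (350/E)/(((2*E)/19)) - 11/498 = (350/E)/((2*E/19)) - 11*1/498 = (350/E)*(19/(2*E)) - 11/498 = 3325/E**2 - 11/498 = -11/498 + 3325/E**2)
1/(-467554 + U(39)) = 1/(-467554 + (-11/498 + 3325/39**2)) = 1/(-467554 + (-11/498 + 3325*(1/1521))) = 1/(-467554 + (-11/498 + 3325/1521)) = 1/(-467554 + 546373/252486) = 1/(-118050292871/252486) = -252486/118050292871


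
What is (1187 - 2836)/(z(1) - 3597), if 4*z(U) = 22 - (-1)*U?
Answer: 388/845 ≈ 0.45917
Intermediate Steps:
z(U) = 11/2 + U/4 (z(U) = (22 - (-1)*U)/4 = (22 + U)/4 = 11/2 + U/4)
(1187 - 2836)/(z(1) - 3597) = (1187 - 2836)/((11/2 + (¼)*1) - 3597) = -1649/((11/2 + ¼) - 3597) = -1649/(23/4 - 3597) = -1649/(-14365/4) = -1649*(-4/14365) = 388/845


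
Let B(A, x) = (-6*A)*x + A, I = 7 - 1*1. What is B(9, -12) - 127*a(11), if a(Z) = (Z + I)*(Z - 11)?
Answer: 657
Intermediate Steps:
I = 6 (I = 7 - 1 = 6)
B(A, x) = A - 6*A*x (B(A, x) = -6*A*x + A = A - 6*A*x)
a(Z) = (-11 + Z)*(6 + Z) (a(Z) = (Z + 6)*(Z - 11) = (6 + Z)*(-11 + Z) = (-11 + Z)*(6 + Z))
B(9, -12) - 127*a(11) = 9*(1 - 6*(-12)) - 127*(-66 + 11² - 5*11) = 9*(1 + 72) - 127*(-66 + 121 - 55) = 9*73 - 127*0 = 657 + 0 = 657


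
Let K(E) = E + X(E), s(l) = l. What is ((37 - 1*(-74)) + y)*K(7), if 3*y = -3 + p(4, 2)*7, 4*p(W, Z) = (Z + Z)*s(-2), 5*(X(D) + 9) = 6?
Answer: -1264/15 ≈ -84.267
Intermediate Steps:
X(D) = -39/5 (X(D) = -9 + (1/5)*6 = -9 + 6/5 = -39/5)
p(W, Z) = -Z (p(W, Z) = ((Z + Z)*(-2))/4 = ((2*Z)*(-2))/4 = (-4*Z)/4 = -Z)
K(E) = -39/5 + E (K(E) = E - 39/5 = -39/5 + E)
y = -17/3 (y = (-3 - 1*2*7)/3 = (-3 - 2*7)/3 = (-3 - 14)/3 = (1/3)*(-17) = -17/3 ≈ -5.6667)
((37 - 1*(-74)) + y)*K(7) = ((37 - 1*(-74)) - 17/3)*(-39/5 + 7) = ((37 + 74) - 17/3)*(-4/5) = (111 - 17/3)*(-4/5) = (316/3)*(-4/5) = -1264/15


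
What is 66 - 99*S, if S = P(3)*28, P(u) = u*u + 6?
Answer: -41514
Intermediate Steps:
P(u) = 6 + u**2 (P(u) = u**2 + 6 = 6 + u**2)
S = 420 (S = (6 + 3**2)*28 = (6 + 9)*28 = 15*28 = 420)
66 - 99*S = 66 - 99*420 = 66 - 41580 = -41514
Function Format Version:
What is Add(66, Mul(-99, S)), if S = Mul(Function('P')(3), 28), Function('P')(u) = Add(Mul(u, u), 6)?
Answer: -41514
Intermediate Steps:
Function('P')(u) = Add(6, Pow(u, 2)) (Function('P')(u) = Add(Pow(u, 2), 6) = Add(6, Pow(u, 2)))
S = 420 (S = Mul(Add(6, Pow(3, 2)), 28) = Mul(Add(6, 9), 28) = Mul(15, 28) = 420)
Add(66, Mul(-99, S)) = Add(66, Mul(-99, 420)) = Add(66, -41580) = -41514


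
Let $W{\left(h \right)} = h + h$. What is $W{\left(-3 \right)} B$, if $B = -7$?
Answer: $42$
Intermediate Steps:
$W{\left(h \right)} = 2 h$
$W{\left(-3 \right)} B = 2 \left(-3\right) \left(-7\right) = \left(-6\right) \left(-7\right) = 42$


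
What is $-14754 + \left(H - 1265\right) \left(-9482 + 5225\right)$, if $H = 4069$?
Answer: $-11951382$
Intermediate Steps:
$-14754 + \left(H - 1265\right) \left(-9482 + 5225\right) = -14754 + \left(4069 - 1265\right) \left(-9482 + 5225\right) = -14754 + 2804 \left(-4257\right) = -14754 - 11936628 = -11951382$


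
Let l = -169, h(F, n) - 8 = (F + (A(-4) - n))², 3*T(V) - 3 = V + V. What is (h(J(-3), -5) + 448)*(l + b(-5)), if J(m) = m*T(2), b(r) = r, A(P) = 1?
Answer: -79518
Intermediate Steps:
T(V) = 1 + 2*V/3 (T(V) = 1 + (V + V)/3 = 1 + (2*V)/3 = 1 + 2*V/3)
J(m) = 7*m/3 (J(m) = m*(1 + (⅔)*2) = m*(1 + 4/3) = m*(7/3) = 7*m/3)
h(F, n) = 8 + (1 + F - n)² (h(F, n) = 8 + (F + (1 - n))² = 8 + (1 + F - n)²)
(h(J(-3), -5) + 448)*(l + b(-5)) = ((8 + (1 + (7/3)*(-3) - 1*(-5))²) + 448)*(-169 - 5) = ((8 + (1 - 7 + 5)²) + 448)*(-174) = ((8 + (-1)²) + 448)*(-174) = ((8 + 1) + 448)*(-174) = (9 + 448)*(-174) = 457*(-174) = -79518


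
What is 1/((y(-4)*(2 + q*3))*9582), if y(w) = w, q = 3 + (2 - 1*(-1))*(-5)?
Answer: 1/1303152 ≈ 7.6737e-7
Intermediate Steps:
q = -12 (q = 3 + (2 + 1)*(-5) = 3 + 3*(-5) = 3 - 15 = -12)
1/((y(-4)*(2 + q*3))*9582) = 1/(-4*(2 - 12*3)*9582) = 1/(-4*(2 - 36)*9582) = 1/(-4*(-34)*9582) = 1/(136*9582) = 1/1303152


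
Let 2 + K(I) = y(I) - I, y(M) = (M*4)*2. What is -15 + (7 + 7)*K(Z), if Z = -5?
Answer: -533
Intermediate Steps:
y(M) = 8*M (y(M) = (4*M)*2 = 8*M)
K(I) = -2 + 7*I (K(I) = -2 + (8*I - I) = -2 + 7*I)
-15 + (7 + 7)*K(Z) = -15 + (7 + 7)*(-2 + 7*(-5)) = -15 + 14*(-2 - 35) = -15 + 14*(-37) = -15 - 518 = -533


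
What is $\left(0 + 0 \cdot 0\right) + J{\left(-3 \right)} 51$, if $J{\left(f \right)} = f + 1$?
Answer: $-102$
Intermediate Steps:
$J{\left(f \right)} = 1 + f$
$\left(0 + 0 \cdot 0\right) + J{\left(-3 \right)} 51 = \left(0 + 0 \cdot 0\right) + \left(1 - 3\right) 51 = \left(0 + 0\right) - 102 = 0 - 102 = -102$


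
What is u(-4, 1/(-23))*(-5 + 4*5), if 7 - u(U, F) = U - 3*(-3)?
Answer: 30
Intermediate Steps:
u(U, F) = -2 - U (u(U, F) = 7 - (U - 3*(-3)) = 7 - (U + 9) = 7 - (9 + U) = 7 + (-9 - U) = -2 - U)
u(-4, 1/(-23))*(-5 + 4*5) = (-2 - 1*(-4))*(-5 + 4*5) = (-2 + 4)*(-5 + 20) = 2*15 = 30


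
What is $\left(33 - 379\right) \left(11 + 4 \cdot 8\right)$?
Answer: $-14878$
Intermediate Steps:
$\left(33 - 379\right) \left(11 + 4 \cdot 8\right) = - 346 \left(11 + 32\right) = \left(-346\right) 43 = -14878$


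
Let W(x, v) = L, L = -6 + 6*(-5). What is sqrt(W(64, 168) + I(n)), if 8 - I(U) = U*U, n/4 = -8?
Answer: 2*I*sqrt(263) ≈ 32.435*I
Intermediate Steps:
n = -32 (n = 4*(-8) = -32)
L = -36 (L = -6 - 30 = -36)
W(x, v) = -36
I(U) = 8 - U**2 (I(U) = 8 - U*U = 8 - U**2)
sqrt(W(64, 168) + I(n)) = sqrt(-36 + (8 - 1*(-32)**2)) = sqrt(-36 + (8 - 1*1024)) = sqrt(-36 + (8 - 1024)) = sqrt(-36 - 1016) = sqrt(-1052) = 2*I*sqrt(263)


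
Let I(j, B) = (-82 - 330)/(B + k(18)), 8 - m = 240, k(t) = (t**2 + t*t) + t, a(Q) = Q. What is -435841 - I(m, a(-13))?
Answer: -284603761/653 ≈ -4.3584e+5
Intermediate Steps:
k(t) = t + 2*t**2 (k(t) = (t**2 + t**2) + t = 2*t**2 + t = t + 2*t**2)
m = -232 (m = 8 - 1*240 = 8 - 240 = -232)
I(j, B) = -412/(666 + B) (I(j, B) = (-82 - 330)/(B + 18*(1 + 2*18)) = -412/(B + 18*(1 + 36)) = -412/(B + 18*37) = -412/(B + 666) = -412/(666 + B))
-435841 - I(m, a(-13)) = -435841 - (-412)/(666 - 13) = -435841 - (-412)/653 = -435841 - 1*(-412/653) = -435841 + 412/653 = -284603761/653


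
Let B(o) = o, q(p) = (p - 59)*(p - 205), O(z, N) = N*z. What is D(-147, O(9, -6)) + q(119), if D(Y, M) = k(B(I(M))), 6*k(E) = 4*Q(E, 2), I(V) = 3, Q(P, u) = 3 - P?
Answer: -5160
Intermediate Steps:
q(p) = (-205 + p)*(-59 + p) (q(p) = (-59 + p)*(-205 + p) = (-205 + p)*(-59 + p))
k(E) = 2 - 2*E/3 (k(E) = (4*(3 - E))/6 = (12 - 4*E)/6 = 2 - 2*E/3)
D(Y, M) = 0 (D(Y, M) = 2 - ⅔*3 = 2 - 2 = 0)
D(-147, O(9, -6)) + q(119) = 0 + (12095 + 119² - 264*119) = 0 + (12095 + 14161 - 31416) = 0 - 5160 = -5160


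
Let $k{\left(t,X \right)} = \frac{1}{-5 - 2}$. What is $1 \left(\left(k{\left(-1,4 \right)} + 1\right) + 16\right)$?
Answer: $\frac{118}{7} \approx 16.857$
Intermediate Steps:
$k{\left(t,X \right)} = - \frac{1}{7}$ ($k{\left(t,X \right)} = \frac{1}{-5 + \left(-3 + 1\right)} = \frac{1}{-5 - 2} = \frac{1}{-7} = - \frac{1}{7}$)
$1 \left(\left(k{\left(-1,4 \right)} + 1\right) + 16\right) = 1 \left(\left(- \frac{1}{7} + 1\right) + 16\right) = 1 \left(\frac{6}{7} + 16\right) = 1 \cdot \frac{118}{7} = \frac{118}{7}$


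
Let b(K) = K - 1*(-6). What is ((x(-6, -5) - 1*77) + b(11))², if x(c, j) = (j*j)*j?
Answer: 34225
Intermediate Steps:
x(c, j) = j³ (x(c, j) = j²*j = j³)
b(K) = 6 + K (b(K) = K + 6 = 6 + K)
((x(-6, -5) - 1*77) + b(11))² = (((-5)³ - 1*77) + (6 + 11))² = ((-125 - 77) + 17)² = (-202 + 17)² = (-185)² = 34225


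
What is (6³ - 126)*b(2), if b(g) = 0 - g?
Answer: -180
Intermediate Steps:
b(g) = -g
(6³ - 126)*b(2) = (6³ - 126)*(-1*2) = (216 - 126)*(-2) = 90*(-2) = -180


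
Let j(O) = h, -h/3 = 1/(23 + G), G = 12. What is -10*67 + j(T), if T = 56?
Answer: -23453/35 ≈ -670.09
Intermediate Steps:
h = -3/35 (h = -3/(23 + 12) = -3/35 ≈ -0.085714)
j(O) = -3/35
-10*67 + j(T) = -10*67 - 3/35 = -670 - 3/35 = -23453/35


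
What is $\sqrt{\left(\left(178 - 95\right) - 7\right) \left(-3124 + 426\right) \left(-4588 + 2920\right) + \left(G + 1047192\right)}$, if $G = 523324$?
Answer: $2 \sqrt{85897645} \approx 18536.0$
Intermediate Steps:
$\sqrt{\left(\left(178 - 95\right) - 7\right) \left(-3124 + 426\right) \left(-4588 + 2920\right) + \left(G + 1047192\right)} = \sqrt{\left(\left(178 - 95\right) - 7\right) \left(-3124 + 426\right) \left(-4588 + 2920\right) + \left(523324 + 1047192\right)} = \sqrt{\left(83 - 7\right) \left(\left(-2698\right) \left(-1668\right)\right) + 1570516} = \sqrt{76 \cdot 4500264 + 1570516} = \sqrt{342020064 + 1570516} = \sqrt{343590580} = 2 \sqrt{85897645}$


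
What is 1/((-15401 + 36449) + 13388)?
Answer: 1/34436 ≈ 2.9039e-5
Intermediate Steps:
1/((-15401 + 36449) + 13388) = 1/(21048 + 13388) = 1/34436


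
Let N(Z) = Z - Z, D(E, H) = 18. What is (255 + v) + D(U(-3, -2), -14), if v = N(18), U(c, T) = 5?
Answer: 273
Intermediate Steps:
N(Z) = 0
v = 0
(255 + v) + D(U(-3, -2), -14) = (255 + 0) + 18 = 255 + 18 = 273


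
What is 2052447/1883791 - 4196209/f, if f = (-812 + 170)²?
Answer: -55581385693/6113628612 ≈ -9.0914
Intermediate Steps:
f = 412164 (f = (-642)² = 412164)
2052447/1883791 - 4196209/f = 2052447/1883791 - 4196209/412164 = 2052447*(1/1883791) - 4196209*1/412164 = 16161/14833 - 4196209/412164 = -55581385693/6113628612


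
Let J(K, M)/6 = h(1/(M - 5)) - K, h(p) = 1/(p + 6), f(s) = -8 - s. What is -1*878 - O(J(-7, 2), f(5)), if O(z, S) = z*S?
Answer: -5410/17 ≈ -318.24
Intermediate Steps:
h(p) = 1/(6 + p)
J(K, M) = -6*K + 6/(6 + 1/(-5 + M)) (J(K, M) = 6*(1/(6 + 1/(M - 5)) - K) = 6*(1/(6 + 1/(-5 + M)) - K) = -6*K + 6/(6 + 1/(-5 + M)))
O(z, S) = S*z
-1*878 - O(J(-7, 2), f(5)) = -1*878 - (-8 - 1*5)*6*(-5 + 2 - 1*(-7)*(-29 + 6*2))/(-29 + 6*2) = -878 - (-8 - 5)*6*(-5 + 2 - 1*(-7)*(-29 + 12))/(-29 + 12) = -878 - (-13)*6*(-5 + 2 - 1*(-7)*(-17))/(-17) = -878 - (-13)*6*(-1/17)*(-5 + 2 - 119) = -878 - (-13)*6*(-1/17)*(-122) = -878 - (-13)*732/17 = -878 - 1*(-9516/17) = -878 + 9516/17 = -5410/17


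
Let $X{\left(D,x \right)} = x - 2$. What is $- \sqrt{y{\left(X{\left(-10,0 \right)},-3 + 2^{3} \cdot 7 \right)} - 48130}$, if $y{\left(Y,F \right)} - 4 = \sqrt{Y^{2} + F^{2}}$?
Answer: $- i \sqrt{48126 - \sqrt{2813}} \approx - 219.26 i$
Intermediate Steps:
$X{\left(D,x \right)} = -2 + x$ ($X{\left(D,x \right)} = x - 2 = -2 + x$)
$y{\left(Y,F \right)} = 4 + \sqrt{F^{2} + Y^{2}}$ ($y{\left(Y,F \right)} = 4 + \sqrt{Y^{2} + F^{2}} = 4 + \sqrt{F^{2} + Y^{2}}$)
$- \sqrt{y{\left(X{\left(-10,0 \right)},-3 + 2^{3} \cdot 7 \right)} - 48130} = - \sqrt{\left(4 + \sqrt{\left(-3 + 2^{3} \cdot 7\right)^{2} + \left(-2 + 0\right)^{2}}\right) - 48130} = - \sqrt{\left(4 + \sqrt{\left(-3 + 8 \cdot 7\right)^{2} + \left(-2\right)^{2}}\right) - 48130} = - \sqrt{\left(4 + \sqrt{\left(-3 + 56\right)^{2} + 4}\right) - 48130} = - \sqrt{\left(4 + \sqrt{53^{2} + 4}\right) - 48130} = - \sqrt{\left(4 + \sqrt{2809 + 4}\right) - 48130} = - \sqrt{\left(4 + \sqrt{2813}\right) - 48130} = - \sqrt{-48126 + \sqrt{2813}}$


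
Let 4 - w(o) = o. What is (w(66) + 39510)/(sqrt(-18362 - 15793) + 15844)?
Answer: 625014112/251066491 - 118344*I*sqrt(3795)/251066491 ≈ 2.4894 - 0.029038*I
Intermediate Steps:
w(o) = 4 - o
(w(66) + 39510)/(sqrt(-18362 - 15793) + 15844) = ((4 - 1*66) + 39510)/(sqrt(-18362 - 15793) + 15844) = ((4 - 66) + 39510)/(sqrt(-34155) + 15844) = (-62 + 39510)/(3*I*sqrt(3795) + 15844) = 39448/(15844 + 3*I*sqrt(3795))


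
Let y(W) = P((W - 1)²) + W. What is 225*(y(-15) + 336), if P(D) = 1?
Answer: 72450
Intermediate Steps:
y(W) = 1 + W
225*(y(-15) + 336) = 225*((1 - 15) + 336) = 225*(-14 + 336) = 225*322 = 72450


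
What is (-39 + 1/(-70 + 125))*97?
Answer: -207968/55 ≈ -3781.2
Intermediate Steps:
(-39 + 1/(-70 + 125))*97 = (-39 + 1/55)*97 = -2144/55*97 = -207968/55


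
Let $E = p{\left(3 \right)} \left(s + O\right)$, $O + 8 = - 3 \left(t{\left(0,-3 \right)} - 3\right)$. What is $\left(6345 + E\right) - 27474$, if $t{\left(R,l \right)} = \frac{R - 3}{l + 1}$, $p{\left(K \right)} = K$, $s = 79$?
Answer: $- \frac{41805}{2} \approx -20903.0$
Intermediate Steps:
$t{\left(R,l \right)} = \frac{-3 + R}{1 + l}$
$O = - \frac{7}{2}$ ($O = -8 - 3 \left(\frac{-3 + 0}{1 - 3} - 3\right) = -8 - 3 \left(\frac{1}{-2} \left(-3\right) - 3\right) = -8 - 3 \left(\left(- \frac{1}{2}\right) \left(-3\right) - 3\right) = -8 - 3 \left(\frac{3}{2} - 3\right) = -8 - - \frac{9}{2} = -8 + \frac{9}{2} = - \frac{7}{2} \approx -3.5$)
$E = \frac{453}{2}$ ($E = 3 \left(79 - \frac{7}{2}\right) = 3 \cdot \frac{151}{2} = \frac{453}{2} \approx 226.5$)
$\left(6345 + E\right) - 27474 = \left(6345 + \frac{453}{2}\right) - 27474 = \frac{13143}{2} - 27474 = - \frac{41805}{2}$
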